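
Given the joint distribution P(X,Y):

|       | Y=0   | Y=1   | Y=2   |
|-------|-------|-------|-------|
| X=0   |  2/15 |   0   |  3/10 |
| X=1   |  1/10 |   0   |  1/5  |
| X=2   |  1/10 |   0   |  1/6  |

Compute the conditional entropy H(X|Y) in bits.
1.5500 bits

H(X|Y) = H(X,Y) - H(Y)

H(X,Y) = -Σ_{x,y} P(x,y) log₂ P(x,y). Per-cell terms -P(x,y)·log₂P(x,y):
  X=0: 0.3876, 0.0000, 0.5211
  X=1: 0.3322, 0.0000, 0.4644
  X=2: 0.3322, 0.0000, 0.4308
  (cells with P = 0 contribute 0)
Sum of the 9 terms: H(X,Y) = 2.4683 bits

Marginal of Y (column sums):
  P(Y=0) = 2/15 + 1/10 + 1/10 = 1/3
  P(Y=1) = 0 + 0 + 0 = 0
  P(Y=2) = 3/10 + 1/5 + 1/6 = 2/3
H(Y) = -[(1/3)·log₂(1/3) + (2/3)·log₂(2/3)]   (outcomes with P = 0 contribute 0)
  = 0.5283 + 0.3900 = 0.9183 bits

H(X|Y) = H(X,Y) - H(Y) = 2.4683 - 0.9183 = 1.5500 bits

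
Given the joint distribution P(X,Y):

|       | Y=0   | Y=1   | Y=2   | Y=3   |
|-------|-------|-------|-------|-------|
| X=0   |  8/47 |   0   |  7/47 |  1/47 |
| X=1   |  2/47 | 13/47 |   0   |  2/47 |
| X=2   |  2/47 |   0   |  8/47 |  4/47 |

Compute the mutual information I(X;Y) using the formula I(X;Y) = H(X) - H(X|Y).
0.7373 bits

I(X;Y) = H(X) - H(X|Y)

Marginal of X (row sums):
  P(X=0) = 8/47 + 0 + 7/47 + 1/47 = 16/47
  P(X=1) = 2/47 + 13/47 + 0 + 2/47 = 17/47
  P(X=2) = 2/47 + 0 + 8/47 + 4/47 = 14/47
H(X) = -[(16/47)·log₂(16/47) + (17/47)·log₂(17/47) + (14/47)·log₂(14/47)]
  = 0.52922 + 0.53066 + 0.52045 = 1.5803 bits

Marginal of Y (column sums):
  P(Y=0) = 8/47 + 2/47 + 2/47 = 12/47
  P(Y=1) = 0 + 13/47 + 0 = 13/47
  P(Y=2) = 7/47 + 0 + 8/47 = 15/47
  P(Y=3) = 1/47 + 2/47 + 4/47 = 7/47
H(X|Y) = Σ_y P(y)·H(X|Y=y):
  Y=0: P(Y=0) = 12/47, P(X|Y=0) = (2/3, 1/6, 1/6) → H(X|Y=0) = 1.25163
  Y=1: P(Y=1) = 13/47, P(X|Y=1) = (0, 1, 0) → H(X|Y=1) = 0.00000
  Y=2: P(Y=2) = 15/47, P(X|Y=2) = (7/15, 0, 8/15) → H(X|Y=2) = 0.99679
  Y=3: P(Y=3) = 7/47, P(X|Y=3) = (1/7, 2/7, 4/7) → H(X|Y=3) = 1.37878
H(X|Y) = (12/47)·1.25163 + (13/47)·0.00000 + (15/47)·0.99679 + (7/47)·1.37878 = 0.8430 bits

I(X;Y) = H(X) - H(X|Y) = 1.5803 - 0.8430 = 0.7373 bits

Cross-check via I(X;Y) = H(X) + H(Y) - H(X,Y): computing H(Y) from the column sums and H(X,Y) from the 12 cells in the same way gives H(Y) = 1.9508 bits and H(X,Y) = 2.7938 bits, so
I(X;Y) = 1.5803 + 1.9508 - 2.7938 = 0.7373 bits ✓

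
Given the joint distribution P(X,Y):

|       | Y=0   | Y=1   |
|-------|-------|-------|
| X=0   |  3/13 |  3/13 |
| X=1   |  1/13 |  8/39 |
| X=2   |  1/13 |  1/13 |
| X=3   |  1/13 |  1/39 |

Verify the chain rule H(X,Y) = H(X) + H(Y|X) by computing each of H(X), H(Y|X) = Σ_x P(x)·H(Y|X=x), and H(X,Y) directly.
H(X) = 1.7823 bits, H(Y|X) = 0.9370 bits, H(X,Y) = 2.7193 bits

Marginal of X (row sums):
  P(X=0) = 3/13 + 3/13 = 6/13
  P(X=1) = 1/13 + 8/39 = 11/39
  P(X=2) = 1/13 + 1/13 = 2/13
  P(X=3) = 1/13 + 1/39 = 4/39
H(X) = -[(6/13)·log₂(6/13) + (11/39)·log₂(11/39) + (2/13)·log₂(2/13) + (4/39)·log₂(4/39)]
  = 0.51484 + 0.51502 + 0.41545 + 0.33696 = 1.7823 bits

H(Y|X) = Σ_x P(x)·H(Y|X=x):
  X=0: P(X=0) = 6/13, P(Y|X=0) = (1/2, 1/2) → H(Y|X=0) = 1.00000
  X=1: P(X=1) = 11/39, P(Y|X=1) = (3/11, 8/11) → H(Y|X=1) = 0.84535
  X=2: P(X=2) = 2/13, P(Y|X=2) = (1/2, 1/2) → H(Y|X=2) = 1.00000
  X=3: P(X=3) = 4/39, P(Y|X=3) = (3/4, 1/4) → H(Y|X=3) = 0.81128
H(Y|X) = (6/13)·1.00000 + (11/39)·0.84535 + (2/13)·1.00000 + (4/39)·0.81128 = 0.9370 bits

H(X,Y) = -Σ_{x,y} P(x,y) log₂ P(x,y). Per-cell terms -P(x,y)·log₂P(x,y):
  X=0: 0.48819, 0.48819
  X=1: 0.28465, 0.46880
  X=2: 0.28465, 0.28465
  X=3: 0.28465, 0.13552
Sum of the 8 terms: H(X,Y) = 2.7193 bits

Chain rule check:
  H(X) + H(Y|X) = 1.7823 + 0.9370 = 2.7193 bits
  H(X,Y) = 2.7193 bits
✓ Chain rule verified.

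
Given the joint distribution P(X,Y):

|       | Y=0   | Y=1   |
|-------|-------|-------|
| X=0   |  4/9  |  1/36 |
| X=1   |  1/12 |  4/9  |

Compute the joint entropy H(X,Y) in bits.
1.4823 bits

H(X,Y) = -Σ_{x,y} P(x,y) log₂ P(x,y). Per-cell terms -P(x,y)·log₂P(x,y):
  X=0: 0.5200, 0.1436
  X=1: 0.2987, 0.5200
Sum of the 4 terms: H(X,Y) = 1.4823 bits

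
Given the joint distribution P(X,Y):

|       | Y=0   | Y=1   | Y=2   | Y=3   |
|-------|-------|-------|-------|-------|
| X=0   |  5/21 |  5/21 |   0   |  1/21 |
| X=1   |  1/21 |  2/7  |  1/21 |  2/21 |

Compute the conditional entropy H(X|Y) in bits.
0.8376 bits

H(X|Y) = H(X,Y) - H(Y)

H(X,Y) = -Σ_{x,y} P(x,y) log₂ P(x,y). Per-cell terms -P(x,y)·log₂P(x,y):
  X=0: 0.492950, 0.492950, 0.000000, 0.209158
  X=1: 0.209158, 0.516387, 0.209158, 0.323078
  (cells with P = 0 contribute 0)
Sum of the 8 terms: H(X,Y) = 2.45284 bits

Marginal of Y (column sums):
  P(Y=0) = 5/21 + 1/21 = 2/7
  P(Y=1) = 5/21 + 2/7 = 11/21
  P(Y=2) = 0 + 1/21 = 1/21
  P(Y=3) = 1/21 + 2/21 = 1/7
H(Y) = -[(2/7)·log₂(2/7) + (11/21)·log₂(11/21) + (1/21)·log₂(1/21) + (1/7)·log₂(1/7)]
  = 0.516387 + 0.488654 + 0.209158 + 0.401051 = 1.61525 bits

H(X|Y) = H(X,Y) - H(Y) = 2.45284 - 1.61525 = 0.8376 bits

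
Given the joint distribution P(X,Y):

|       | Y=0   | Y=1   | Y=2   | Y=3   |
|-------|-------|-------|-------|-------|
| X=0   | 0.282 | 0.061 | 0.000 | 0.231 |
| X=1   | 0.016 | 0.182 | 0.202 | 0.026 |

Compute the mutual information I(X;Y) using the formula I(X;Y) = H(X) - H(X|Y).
0.5752 bits

I(X;Y) = H(X) - H(X|Y)

Marginal of X (row sums):
  P(X=0) = 0.282 + 0.061 + 0.000 + 0.231 = 0.574
  P(X=1) = 0.016 + 0.182 + 0.202 + 0.026 = 0.426
H(X) = -[0.574·log₂(0.574) + 0.426·log₂(0.426)]
  = 0.45970 + 0.52444 = 0.98414 bits

Marginal of Y (column sums):
  P(Y=0) = 0.282 + 0.016 = 0.298
  P(Y=1) = 0.061 + 0.182 = 0.243
  P(Y=2) = 0.000 + 0.202 = 0.202
  P(Y=3) = 0.231 + 0.026 = 0.257
H(X|Y) = Σ_y P(y)·H(X|Y=y):
  Y=0: P(Y=0) = 0.298, P(X|Y=0) = (141/149, 8/149) → H(X|Y=0) = 0.30187
  Y=1: P(Y=1) = 0.243, P(X|Y=1) = (61/243, 182/243) → H(X|Y=1) = 0.81290
  Y=2: P(Y=2) = 0.202, P(X|Y=2) = (0, 1) → H(X|Y=2) = 0.00000
  Y=3: P(Y=3) = 0.257, P(X|Y=3) = (231/257, 26/257) → H(X|Y=3) = 0.47269
H(X|Y) = 0.298·0.30187 + 0.243·0.81290 + 0.202·0.00000 + 0.257·0.47269 = 0.40897 bits

I(X;Y) = H(X) - H(X|Y) = 0.98414 - 0.40897 = 0.5752 bits

Cross-check via I(X;Y) = H(X) + H(Y) - H(X,Y): computing H(Y) from the column sums and H(X,Y) from the 8 cells in the same way gives H(Y) = 1.98634 bits and H(X,Y) = 2.39531 bits, so
I(X;Y) = 0.98414 + 1.98634 - 2.39531 = 0.5752 bits ✓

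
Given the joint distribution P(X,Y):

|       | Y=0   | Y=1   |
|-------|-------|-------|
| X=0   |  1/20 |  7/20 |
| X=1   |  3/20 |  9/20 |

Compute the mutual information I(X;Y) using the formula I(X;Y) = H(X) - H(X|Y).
0.0177 bits

I(X;Y) = H(X) - H(X|Y)

Marginal of X (row sums):
  P(X=0) = 1/20 + 7/20 = 2/5
  P(X=1) = 3/20 + 9/20 = 3/5
H(X) = -[(2/5)·log₂(2/5) + (3/5)·log₂(3/5)]
  = 0.52877 + 0.44218 = 0.97095 bits

Marginal of Y (column sums):
  P(Y=0) = 1/20 + 3/20 = 1/5
  P(Y=1) = 7/20 + 9/20 = 4/5
H(X|Y) = Σ_y P(y)·H(X|Y=y):
  Y=0: P(Y=0) = 1/5, P(X|Y=0) = (1/4, 3/4) → H(X|Y=0) = 0.81128
  Y=1: P(Y=1) = 4/5, P(X|Y=1) = (7/16, 9/16) → H(X|Y=1) = 0.98870
H(X|Y) = (1/5)·0.81128 + (4/5)·0.98870 = 0.95322 bits

I(X;Y) = H(X) - H(X|Y) = 0.97095 - 0.95322 = 0.0177 bits

Cross-check via I(X;Y) = H(X) + H(Y) - H(X,Y): computing H(Y) from the column sums and H(X,Y) from the 4 cells in the same way gives H(Y) = 0.72193 bits and H(X,Y) = 1.67514 bits, so
I(X;Y) = 0.97095 + 0.72193 - 1.67514 = 0.0177 bits ✓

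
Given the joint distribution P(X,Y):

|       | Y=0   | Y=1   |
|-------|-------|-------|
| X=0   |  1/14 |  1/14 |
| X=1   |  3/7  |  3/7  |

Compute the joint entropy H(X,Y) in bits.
1.5917 bits

H(X,Y) = -Σ_{x,y} P(x,y) log₂ P(x,y). Per-cell terms -P(x,y)·log₂P(x,y):
  X=0: 0.27195, 0.27195
  X=1: 0.52388, 0.52388
Sum of the 4 terms: H(X,Y) = 1.5917 bits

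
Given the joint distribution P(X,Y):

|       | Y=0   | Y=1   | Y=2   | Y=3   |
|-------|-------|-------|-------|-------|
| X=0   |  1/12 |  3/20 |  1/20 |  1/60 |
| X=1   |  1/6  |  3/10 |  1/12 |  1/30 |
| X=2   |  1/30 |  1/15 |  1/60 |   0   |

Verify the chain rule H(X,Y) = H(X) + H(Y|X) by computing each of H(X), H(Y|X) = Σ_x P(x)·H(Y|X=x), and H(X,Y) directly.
H(X) = 1.3363 bits, H(Y|X) = 1.6242 bits, H(X,Y) = 2.9605 bits

Marginal of X (row sums):
  P(X=0) = 1/12 + 3/20 + 1/20 + 1/60 = 3/10
  P(X=1) = 1/6 + 3/10 + 1/12 + 1/30 = 7/12
  P(X=2) = 1/30 + 1/15 + 1/60 + 0 = 7/60
H(X) = -[(3/10)·log₂(3/10) + (7/12)·log₂(7/12) + (7/60)·log₂(7/60)]
  = 0.52109 + 0.45360 + 0.36161 = 1.3363 bits

H(Y|X) = Σ_x P(x)·H(Y|X=x):
  X=0: P(X=0) = 3/10, P(Y|X=0) = (5/18, 1/2, 1/6, 1/18) → H(Y|X=0) = 1.67582
  X=1: P(X=1) = 7/12, P(Y|X=1) = (2/7, 18/35, 1/7, 2/35) → H(Y|X=1) = 1.64678
  X=2: P(X=2) = 7/60, P(Y|X=2) = (2/7, 4/7, 1/7, 0) → H(Y|X=2) = 1.37878
H(Y|X) = (3/10)·1.67582 + (7/12)·1.64678 + (7/60)·1.37878 = 1.6242 bits

H(X,Y) = -Σ_{x,y} P(x,y) log₂ P(x,y). Per-cell terms -P(x,y)·log₂P(x,y):
  X=0: 0.29875, 0.41054, 0.21610, 0.09845
  X=1: 0.43083, 0.52109, 0.29875, 0.16356
  X=2: 0.16356, 0.26046, 0.09845, 0.00000
  (cells with P = 0 contribute 0)
Sum of the 12 terms: H(X,Y) = 2.9605 bits

Chain rule check:
  H(X) + H(Y|X) = 1.3363 + 1.6242 = 2.9605 bits
  H(X,Y) = 2.9605 bits
✓ Chain rule verified.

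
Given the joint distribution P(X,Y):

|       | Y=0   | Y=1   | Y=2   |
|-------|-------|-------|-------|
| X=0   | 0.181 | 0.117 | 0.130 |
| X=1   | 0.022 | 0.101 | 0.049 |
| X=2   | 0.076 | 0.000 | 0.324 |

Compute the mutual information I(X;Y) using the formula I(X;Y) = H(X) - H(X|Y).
0.3122 bits

I(X;Y) = H(X) - H(X|Y)

Marginal of X (row sums):
  P(X=0) = 0.181 + 0.117 + 0.130 = 0.428
  P(X=1) = 0.022 + 0.101 + 0.049 = 0.172
  P(X=2) = 0.076 + 0.000 + 0.324 = 0.400
H(X) = -[0.428·log₂(0.428) + 0.172·log₂(0.172) + 0.400·log₂(0.400)]
  = 0.52401 + 0.43680 + 0.52877 = 1.48958 bits

Marginal of Y (column sums):
  P(Y=0) = 0.181 + 0.022 + 0.076 = 0.279
  P(Y=1) = 0.117 + 0.101 + 0.000 = 0.218
  P(Y=2) = 0.130 + 0.049 + 0.324 = 0.503
H(X|Y) = Σ_y P(y)·H(X|Y=y):
  Y=0: P(Y=0) = 0.279, P(X|Y=0) = (181/279, 22/279, 76/279) → H(X|Y=0) = 1.20505
  Y=1: P(Y=1) = 0.218, P(X|Y=1) = (117/218, 101/218, 0) → H(X|Y=1) = 0.99611
  Y=2: P(Y=2) = 0.503, P(X|Y=2) = (130/503, 49/503, 324/503) → H(X|Y=2) = 1.24054
H(X|Y) = 0.279·1.20505 + 0.218·0.99611 + 0.503·1.24054 = 1.17735 bits

I(X;Y) = H(X) - H(X|Y) = 1.48958 - 1.17735 = 0.3122 bits

Cross-check via I(X;Y) = H(X) + H(Y) - H(X,Y): computing H(Y) from the column sums and H(X,Y) from the 9 cells in the same way gives H(Y) = 1.49156 bits and H(X,Y) = 2.66891 bits, so
I(X;Y) = 1.48958 + 1.49156 - 2.66891 = 0.3122 bits ✓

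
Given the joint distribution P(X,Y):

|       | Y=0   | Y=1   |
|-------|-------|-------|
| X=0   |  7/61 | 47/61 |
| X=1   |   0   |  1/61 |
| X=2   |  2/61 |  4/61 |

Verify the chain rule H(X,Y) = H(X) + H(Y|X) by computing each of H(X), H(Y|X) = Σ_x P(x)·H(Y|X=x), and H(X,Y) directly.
H(X) = 0.5820 bits, H(Y|X) = 0.5829 bits, H(X,Y) = 1.1649 bits

Marginal of X (row sums):
  P(X=0) = 7/61 + 47/61 = 54/61
  P(X=1) = 0 + 1/61 = 1/61
  P(X=2) = 2/61 + 4/61 = 6/61
H(X) = -[(54/61)·log₂(54/61) + (1/61)·log₂(1/61) + (6/61)·log₂(6/61)]
  = 0.1557 + 0.0972 + 0.3291 = 0.5820 bits

H(Y|X) = Σ_x P(x)·H(Y|X=x):
  X=0: P(X=0) = 54/61, P(Y|X=0) = (7/54, 47/54) → H(Y|X=0) = 0.5564
  X=1: P(X=1) = 1/61, P(Y|X=1) = (0, 1) → H(Y|X=1) = 0.0000
  X=2: P(X=2) = 6/61, P(Y|X=2) = (1/3, 2/3) → H(Y|X=2) = 0.9183
H(Y|X) = (54/61)·0.5564 + (1/61)·0.0000 + (6/61)·0.9183 = 0.5829 bits

H(X,Y) = -Σ_{x,y} P(x,y) log₂ P(x,y). Per-cell terms -P(x,y)·log₂P(x,y):
  X=0: 0.3584, 0.2898
  X=1: 0.0000, 0.0972
  X=2: 0.1617, 0.2578
  (cells with P = 0 contribute 0)
Sum of the 6 terms: H(X,Y) = 1.1649 bits

Chain rule check:
  H(X) + H(Y|X) = 0.5820 + 0.5829 = 1.1649 bits
  H(X,Y) = 1.1649 bits
✓ Chain rule verified.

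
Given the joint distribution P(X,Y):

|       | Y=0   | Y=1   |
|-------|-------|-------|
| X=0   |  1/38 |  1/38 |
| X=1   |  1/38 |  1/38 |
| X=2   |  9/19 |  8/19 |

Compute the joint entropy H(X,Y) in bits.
1.5885 bits

H(X,Y) = -Σ_{x,y} P(x,y) log₂ P(x,y). Per-cell terms -P(x,y)·log₂P(x,y):
  X=0: 0.13810, 0.13810
  X=1: 0.13810, 0.13810
  X=2: 0.51063, 0.52544
Sum of the 6 terms: H(X,Y) = 1.5885 bits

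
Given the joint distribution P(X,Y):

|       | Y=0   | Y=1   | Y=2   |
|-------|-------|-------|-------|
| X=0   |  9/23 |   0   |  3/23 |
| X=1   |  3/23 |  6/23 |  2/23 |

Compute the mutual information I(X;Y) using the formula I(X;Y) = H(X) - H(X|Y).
0.3643 bits

I(X;Y) = H(X) - H(X|Y)

Marginal of X (row sums):
  P(X=0) = 9/23 + 0 + 3/23 = 12/23
  P(X=1) = 3/23 + 6/23 + 2/23 = 11/23
H(X) = -[(12/23)·log₂(12/23) + (11/23)·log₂(11/23)]
  = 0.489704 + 0.508932 = 0.99864 bits

Marginal of Y (column sums):
  P(Y=0) = 9/23 + 3/23 = 12/23
  P(Y=1) = 0 + 6/23 = 6/23
  P(Y=2) = 3/23 + 2/23 = 5/23
H(X|Y) = Σ_y P(y)·H(X|Y=y):
  Y=0: P(Y=0) = 12/23, P(X|Y=0) = (3/4, 1/4) → H(X|Y=0) = 0.811278
  Y=1: P(Y=1) = 6/23, P(X|Y=1) = (0, 1) → H(X|Y=1) = 0.000000
  Y=2: P(Y=2) = 5/23, P(X|Y=2) = (3/5, 2/5) → H(X|Y=2) = 0.970951
H(X|Y) = (12/23)·0.811278 + (6/23)·0.000000 + (5/23)·0.970951 = 0.63435 bits

I(X;Y) = H(X) - H(X|Y) = 0.99864 - 0.63435 = 0.3643 bits

Cross-check via I(X;Y) = H(X) + H(Y) - H(X,Y): computing H(Y) from the column sums and H(X,Y) from the 6 cells in the same way gives H(Y) = 1.47404 bits and H(X,Y) = 2.10839 bits, so
I(X;Y) = 0.99864 + 1.47404 - 2.10839 = 0.3643 bits ✓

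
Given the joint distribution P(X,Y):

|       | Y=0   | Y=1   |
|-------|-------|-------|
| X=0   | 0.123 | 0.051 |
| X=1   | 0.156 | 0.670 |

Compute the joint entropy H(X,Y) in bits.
1.3961 bits

H(X,Y) = -Σ_{x,y} P(x,y) log₂ P(x,y). Per-cell terms -P(x,y)·log₂P(x,y):
  X=0: 0.3719, 0.2190
  X=1: 0.4181, 0.3871
Sum of the 4 terms: H(X,Y) = 1.3961 bits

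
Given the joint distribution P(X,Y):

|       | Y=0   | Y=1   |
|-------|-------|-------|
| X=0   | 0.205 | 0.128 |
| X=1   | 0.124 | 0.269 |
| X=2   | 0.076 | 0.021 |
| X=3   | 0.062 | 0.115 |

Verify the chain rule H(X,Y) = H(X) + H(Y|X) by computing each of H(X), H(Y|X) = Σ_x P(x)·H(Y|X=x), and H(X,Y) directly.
H(X) = 1.8265 bits, H(Y|X) = 0.9120 bits, H(X,Y) = 2.7385 bits

Marginal of X (row sums):
  P(X=0) = 0.205 + 0.128 = 0.333
  P(X=1) = 0.124 + 0.269 = 0.393
  P(X=2) = 0.076 + 0.021 = 0.097
  P(X=3) = 0.062 + 0.115 = 0.177
H(X) = -[0.333·log₂(0.333) + 0.393·log₂(0.393) + 0.097·log₂(0.097) + 0.177·log₂(0.177)]
  = 0.52827 + 0.52953 + 0.32649 + 0.44218 = 1.8265 bits

H(Y|X) = Σ_x P(x)·H(Y|X=x):
  X=0: P(X=0) = 0.333, P(Y|X=0) = (205/333, 128/333) → H(Y|X=0) = 0.96108
  X=1: P(X=1) = 0.393, P(Y|X=1) = (124/393, 269/393) → H(Y|X=1) = 0.89944
  X=2: P(X=2) = 0.097, P(Y|X=2) = (76/97, 21/97) → H(Y|X=2) = 0.75372
  X=3: P(X=3) = 0.177, P(Y|X=3) = (62/177, 115/177) → H(Y|X=3) = 0.93432
H(Y|X) = 0.333·0.96108 + 0.393·0.89944 + 0.097·0.75372 + 0.177·0.93432 = 0.9120 bits

H(X,Y) = -Σ_{x,y} P(x,y) log₂ P(x,y). Per-cell terms -P(x,y)·log₂P(x,y):
  X=0: 0.46869, 0.37962
  X=1: 0.37344, 0.50957
  X=2: 0.28256, 0.11704
  X=3: 0.24872, 0.35883
Sum of the 8 terms: H(X,Y) = 2.7385 bits

Chain rule check:
  H(X) + H(Y|X) = 1.8265 + 0.9120 = 2.7385 bits
  H(X,Y) = 2.7385 bits
✓ Chain rule verified.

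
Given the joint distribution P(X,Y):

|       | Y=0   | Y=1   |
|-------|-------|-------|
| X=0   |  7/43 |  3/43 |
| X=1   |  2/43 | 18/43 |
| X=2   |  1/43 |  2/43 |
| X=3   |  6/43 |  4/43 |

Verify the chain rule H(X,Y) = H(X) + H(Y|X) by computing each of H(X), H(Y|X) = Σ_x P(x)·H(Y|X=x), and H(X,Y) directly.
H(X) = 1.7604 bits, H(Y|X) = 0.7130 bits, H(X,Y) = 2.4734 bits

Marginal of X (row sums):
  P(X=0) = 7/43 + 3/43 = 10/43
  P(X=1) = 2/43 + 18/43 = 20/43
  P(X=2) = 1/43 + 2/43 = 3/43
  P(X=3) = 6/43 + 4/43 = 10/43
H(X) = -[(10/43)·log₂(10/43) + (20/43)·log₂(20/43) + (3/43)·log₂(3/43) + (10/43)·log₂(10/43)]
  = 0.4894 + 0.5136 + 0.2680 + 0.4894 = 1.7604 bits

H(Y|X) = Σ_x P(x)·H(Y|X=x):
  X=0: P(X=0) = 10/43, P(Y|X=0) = (7/10, 3/10) → H(Y|X=0) = 0.8813
  X=1: P(X=1) = 20/43, P(Y|X=1) = (1/10, 9/10) → H(Y|X=1) = 0.4690
  X=2: P(X=2) = 3/43, P(Y|X=2) = (1/3, 2/3) → H(Y|X=2) = 0.9183
  X=3: P(X=3) = 10/43, P(Y|X=3) = (3/5, 2/5) → H(Y|X=3) = 0.9710
H(Y|X) = (10/43)·0.8813 + (20/43)·0.4690 + (3/43)·0.9183 + (10/43)·0.9710 = 0.7130 bits

H(X,Y) = -Σ_{x,y} P(x,y) log₂ P(x,y). Per-cell terms -P(x,y)·log₂P(x,y):
  X=0: 0.4263, 0.2680
  X=1: 0.2059, 0.5259
  X=2: 0.1262, 0.2059
  X=3: 0.3965, 0.3187
Sum of the 8 terms: H(X,Y) = 2.4734 bits

Chain rule check:
  H(X) + H(Y|X) = 1.7604 + 0.7130 = 2.4734 bits
  H(X,Y) = 2.4734 bits
✓ Chain rule verified.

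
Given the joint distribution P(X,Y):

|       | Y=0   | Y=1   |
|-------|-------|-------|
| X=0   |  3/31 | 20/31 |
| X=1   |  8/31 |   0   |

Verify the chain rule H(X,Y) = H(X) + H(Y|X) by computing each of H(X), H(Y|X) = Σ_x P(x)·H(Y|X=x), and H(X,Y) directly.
H(X) = 0.8238 bits, H(Y|X) = 0.4145 bits, H(X,Y) = 1.2383 bits

Marginal of X (row sums):
  P(X=0) = 3/31 + 20/31 = 23/31
  P(X=1) = 8/31 + 0 = 8/31
H(X) = -[(23/31)·log₂(23/31) + (8/31)·log₂(8/31)]
  = 0.31950 + 0.50431 = 0.8238 bits

H(Y|X) = Σ_x P(x)·H(Y|X=x):
  X=0: P(X=0) = 23/31, P(Y|X=0) = (3/23, 20/23) → H(Y|X=0) = 0.55863
  X=1: P(X=1) = 8/31, P(Y|X=1) = (1, 0) → H(Y|X=1) = 0.00000
H(Y|X) = (23/31)·0.55863 + (8/31)·0.00000 = 0.4145 bits

H(X,Y) = -Σ_{x,y} P(x,y) log₂ P(x,y). Per-cell terms -P(x,y)·log₂P(x,y):
  X=0: 0.32605, 0.40791
  X=1: 0.50431, 0.00000
  (cells with P = 0 contribute 0)
Sum of the 4 terms: H(X,Y) = 1.2383 bits

Chain rule check:
  H(X) + H(Y|X) = 0.8238 + 0.4145 = 1.2383 bits
  H(X,Y) = 1.2383 bits
✓ Chain rule verified.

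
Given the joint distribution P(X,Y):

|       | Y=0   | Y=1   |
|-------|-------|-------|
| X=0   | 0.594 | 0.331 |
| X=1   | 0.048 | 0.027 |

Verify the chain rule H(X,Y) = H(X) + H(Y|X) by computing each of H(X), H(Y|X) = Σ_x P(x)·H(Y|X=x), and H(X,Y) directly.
H(X) = 0.3843 bits, H(Y|X) = 0.9410 bits, H(X,Y) = 1.3253 bits

Marginal of X (row sums):
  P(X=0) = 0.594 + 0.331 = 0.925
  P(X=1) = 0.048 + 0.027 = 0.075
H(X) = -[0.925·log₂(0.925) + 0.075·log₂(0.075)]
  = 0.10404 + 0.28027 = 0.3843 bits

H(Y|X) = Σ_x P(x)·H(Y|X=x):
  X=0: P(X=0) = 0.925, P(Y|X=0) = (594/925, 331/925) → H(Y|X=0) = 0.94087
  X=1: P(X=1) = 0.075, P(Y|X=1) = (16/25, 9/25) → H(Y|X=1) = 0.94268
H(Y|X) = 0.925·0.94087 + 0.075·0.94268 = 0.9410 bits

H(X,Y) = -Σ_{x,y} P(x,y) log₂ P(x,y). Per-cell terms -P(x,y)·log₂P(x,y):
  X=0: 0.44637, 0.52798
  X=1: 0.21028, 0.14069
Sum of the 4 terms: H(X,Y) = 1.3253 bits

Chain rule check:
  H(X) + H(Y|X) = 0.3843 + 0.9410 = 1.3253 bits
  H(X,Y) = 1.3253 bits
✓ Chain rule verified.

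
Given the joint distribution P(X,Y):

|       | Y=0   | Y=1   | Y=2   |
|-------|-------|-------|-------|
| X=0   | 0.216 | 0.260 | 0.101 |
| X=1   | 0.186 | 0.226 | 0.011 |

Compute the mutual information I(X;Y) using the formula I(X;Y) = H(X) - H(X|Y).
0.0463 bits

I(X;Y) = H(X) - H(X|Y)

Marginal of X (row sums):
  P(X=0) = 0.216 + 0.260 + 0.101 = 0.577
  P(X=1) = 0.186 + 0.226 + 0.011 = 0.423
H(X) = -[0.577·log₂(0.577) + 0.423·log₂(0.423)]
  = 0.457767 + 0.525057 = 0.98282 bits

Marginal of Y (column sums):
  P(Y=0) = 0.216 + 0.186 = 0.402
  P(Y=1) = 0.260 + 0.226 = 0.486
  P(Y=2) = 0.101 + 0.011 = 0.112
H(X|Y) = Σ_y P(y)·H(X|Y=y):
  Y=0: P(Y=0) = 0.402, P(X|Y=0) = (36/67, 31/67) → H(X|Y=0) = 0.995979
  Y=1: P(Y=1) = 0.486, P(X|Y=1) = (130/243, 113/243) → H(X|Y=1) = 0.996467
  Y=2: P(Y=2) = 0.112, P(X|Y=2) = (101/112, 11/112) → H(X|Y=2) = 0.463309
H(X|Y) = 0.402·0.995979 + 0.486·0.996467 + 0.112·0.463309 = 0.93656 bits

I(X;Y) = H(X) - H(X|Y) = 0.98282 - 0.93656 = 0.0463 bits

Cross-check via I(X;Y) = H(X) + H(Y) - H(X,Y): computing H(Y) from the column sums and H(X,Y) from the 6 cells in the same way gives H(Y) = 1.38818 bits and H(X,Y) = 2.32474 bits, so
I(X;Y) = 0.98282 + 1.38818 - 2.32474 = 0.0463 bits ✓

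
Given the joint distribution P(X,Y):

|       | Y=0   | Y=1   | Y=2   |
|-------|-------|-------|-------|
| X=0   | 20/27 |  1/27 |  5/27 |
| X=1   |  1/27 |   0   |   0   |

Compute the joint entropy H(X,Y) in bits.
1.1235 bits

H(X,Y) = -Σ_{x,y} P(x,y) log₂ P(x,y). Per-cell terms -P(x,y)·log₂P(x,y):
  X=0: 0.32071, 0.17611, 0.45055
  X=1: 0.17611, 0.00000, 0.00000
  (cells with P = 0 contribute 0)
Sum of the 6 terms: H(X,Y) = 1.1235 bits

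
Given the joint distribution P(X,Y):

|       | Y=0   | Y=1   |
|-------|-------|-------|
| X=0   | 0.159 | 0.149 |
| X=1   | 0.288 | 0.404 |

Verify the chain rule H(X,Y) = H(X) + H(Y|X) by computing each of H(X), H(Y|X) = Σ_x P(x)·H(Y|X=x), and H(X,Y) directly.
H(X) = 0.8909 bits, H(Y|X) = 0.9857 bits, H(X,Y) = 1.8765 bits

Marginal of X (row sums):
  P(X=0) = 0.159 + 0.149 = 0.308
  P(X=1) = 0.288 + 0.404 = 0.692
H(X) = -[0.308·log₂(0.308) + 0.692·log₂(0.692)]
  = 0.523291 + 0.367560 = 0.8909 bits

H(Y|X) = Σ_x P(x)·H(Y|X=x):
  X=0: P(X=0) = 0.308, P(Y|X=0) = (159/308, 149/308) → H(Y|X=0) = 0.999239
  X=1: P(X=1) = 0.692, P(Y|X=1) = (72/173, 101/173) → H(Y|X=1) = 0.979634
H(Y|X) = 0.308·0.999239 + 0.692·0.979634 = 0.9857 bits

H(X,Y) = -Σ_{x,y} P(x,y) log₂ P(x,y). Per-cell terms -P(x,y)·log₂P(x,y):
  X=0: 0.421811, 0.409246
  X=1: 0.517207, 0.528259
Sum of the 4 terms: H(X,Y) = 1.8765 bits

Chain rule check:
  H(X) + H(Y|X) = 0.8909 + 0.9857 = 1.8766 bits
  H(X,Y) = 1.8765 bits
✓ Chain rule verified (Δ = 0.0001 is 4-dp rounding noise: each of the three values was rounded independently).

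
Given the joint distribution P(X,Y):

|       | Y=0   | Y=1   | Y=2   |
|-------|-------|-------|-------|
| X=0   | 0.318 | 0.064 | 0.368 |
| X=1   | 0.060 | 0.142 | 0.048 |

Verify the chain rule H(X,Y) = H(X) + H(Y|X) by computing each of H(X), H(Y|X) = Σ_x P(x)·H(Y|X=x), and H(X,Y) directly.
H(X) = 0.8113 bits, H(Y|X) = 1.3526 bits, H(X,Y) = 2.1639 bits

Marginal of X (row sums):
  P(X=0) = 0.318 + 0.064 + 0.368 = 0.750
  P(X=1) = 0.060 + 0.142 + 0.048 = 0.250
H(X) = -[0.750·log₂(0.750) + 0.250·log₂(0.250)]
  = 0.31128 + 0.50000 = 0.8113 bits

H(Y|X) = Σ_x P(x)·H(Y|X=x):
  X=0: P(X=0) = 0.750, P(Y|X=0) = (53/125, 32/375, 184/375) → H(Y|X=0) = 1.33186
  X=1: P(X=1) = 0.250, P(Y|X=1) = (6/25, 71/125, 24/125) → H(Y|X=1) = 1.41476
H(Y|X) = 0.750·1.33186 + 0.250·1.41476 = 1.3526 bits

H(X,Y) = -Σ_{x,y} P(x,y) log₂ P(x,y). Per-cell terms -P(x,y)·log₂P(x,y):
  X=0: 0.52562, 0.25381, 0.53074
  X=1: 0.24353, 0.39988, 0.21028
Sum of the 6 terms: H(X,Y) = 2.1639 bits

Chain rule check:
  H(X) + H(Y|X) = 0.8113 + 1.3526 = 2.1639 bits
  H(X,Y) = 2.1639 bits
✓ Chain rule verified.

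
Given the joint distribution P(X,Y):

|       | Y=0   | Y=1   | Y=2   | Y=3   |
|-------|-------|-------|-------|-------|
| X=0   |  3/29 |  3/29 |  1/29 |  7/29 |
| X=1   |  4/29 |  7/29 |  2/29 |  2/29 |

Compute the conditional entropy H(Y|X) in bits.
1.7618 bits

H(Y|X) = H(X,Y) - H(X)

H(X,Y) = -Σ_{x,y} P(x,y) log₂ P(x,y). Per-cell terms -P(x,y)·log₂P(x,y):
  X=0: 0.3385881, 0.3385881, 0.1675166, 0.4949787
  X=1: 0.3942043, 0.4949787, 0.2660677, 0.2660677
Sum of the 8 terms: H(X,Y) = 2.760990 bits

Marginal of X (row sums):
  P(X=0) = 3/29 + 3/29 + 1/29 + 7/29 = 14/29
  P(X=1) = 4/29 + 7/29 + 2/29 + 2/29 = 15/29
H(X) = -[(14/29)·log₂(14/29) + (15/29)·log₂(15/29)]
  = 0.5071988 + 0.4919433 = 0.999142 bits

H(Y|X) = H(X,Y) - H(X) = 2.760990 - 0.999142 = 1.7618 bits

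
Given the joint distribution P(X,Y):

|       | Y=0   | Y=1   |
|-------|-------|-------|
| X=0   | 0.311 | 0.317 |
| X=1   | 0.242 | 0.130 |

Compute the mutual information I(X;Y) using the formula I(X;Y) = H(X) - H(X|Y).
0.0166 bits

I(X;Y) = H(X) - H(X|Y)

Marginal of X (row sums):
  P(X=0) = 0.311 + 0.317 = 0.628
  P(X=1) = 0.242 + 0.130 = 0.372
H(X) = -[0.628·log₂(0.628) + 0.372·log₂(0.372)]
  = 0.421491 + 0.530705 = 0.95220 bits

Marginal of Y (column sums):
  P(Y=0) = 0.311 + 0.242 = 0.553
  P(Y=1) = 0.317 + 0.130 = 0.447
H(X|Y) = Σ_y P(y)·H(X|Y=y):
  Y=0: P(Y=0) = 0.553, P(X|Y=0) = (311/553, 242/553) → H(X|Y=0) = 0.988740
  Y=1: P(Y=1) = 0.447, P(X|Y=1) = (317/447, 130/447) → H(X|Y=1) = 0.869788
H(X|Y) = 0.553·0.988740 + 0.447·0.869788 = 0.93557 bits

I(X;Y) = H(X) - H(X|Y) = 0.95220 - 0.93557 = 0.0166 bits

Cross-check via I(X;Y) = H(X) + H(Y) - H(X,Y): computing H(Y) from the column sums and H(X,Y) from the 4 cells in the same way gives H(Y) = 0.99188 bits and H(X,Y) = 1.92745 bits, so
I(X;Y) = 0.95220 + 0.99188 - 1.92745 = 0.0166 bits ✓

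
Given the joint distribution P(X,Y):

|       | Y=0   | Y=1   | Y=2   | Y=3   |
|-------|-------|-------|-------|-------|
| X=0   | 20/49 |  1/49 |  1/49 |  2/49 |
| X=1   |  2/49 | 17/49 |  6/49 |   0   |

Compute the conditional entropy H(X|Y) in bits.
0.3956 bits

H(X|Y) = H(X,Y) - H(Y)

H(X,Y) = -Σ_{x,y} P(x,y) log₂ P(x,y). Per-cell terms -P(x,y)·log₂P(x,y):
  X=0: 0.527666, 0.114586, 0.114586, 0.188356
  X=1: 0.188356, 0.529861, 0.370989, 0.000000
  (cells with P = 0 contribute 0)
Sum of the 8 terms: H(X,Y) = 2.03440 bits

Marginal of Y (column sums):
  P(Y=0) = 20/49 + 2/49 = 22/49
  P(Y=1) = 1/49 + 17/49 = 18/49
  P(Y=2) = 1/49 + 6/49 = 1/7
  P(Y=3) = 2/49 + 0 = 2/49
H(Y) = -[(22/49)·log₂(22/49) + (18/49)·log₂(18/49) + (1/7)·log₂(1/7) + (2/49)·log₂(2/49)]
  = 0.518696 + 0.530737 + 0.401051 + 0.188356 = 1.63884 bits

H(X|Y) = H(X,Y) - H(Y) = 2.03440 - 1.63884 = 0.3956 bits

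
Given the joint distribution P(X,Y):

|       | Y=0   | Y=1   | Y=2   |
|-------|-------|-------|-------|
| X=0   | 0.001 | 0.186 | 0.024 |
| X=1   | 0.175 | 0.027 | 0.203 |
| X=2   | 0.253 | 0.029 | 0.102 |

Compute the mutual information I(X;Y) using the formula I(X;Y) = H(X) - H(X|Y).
0.4549 bits

I(X;Y) = H(X) - H(X|Y)

Marginal of X (row sums):
  P(X=0) = 0.001 + 0.186 + 0.024 = 0.211
  P(X=1) = 0.175 + 0.027 + 0.203 = 0.405
  P(X=2) = 0.253 + 0.029 + 0.102 = 0.384
H(X) = -[0.211·log₂(0.211) + 0.405·log₂(0.405) + 0.384·log₂(0.384)]
  = 0.47363 + 0.52812 + 0.53024 = 1.5320 bits

Marginal of Y (column sums):
  P(Y=0) = 0.001 + 0.175 + 0.253 = 0.429
  P(Y=1) = 0.186 + 0.027 + 0.029 = 0.242
  P(Y=2) = 0.024 + 0.203 + 0.102 = 0.329
H(X|Y) = Σ_y P(y)·H(X|Y=y):
  Y=0: P(Y=0) = 0.429, P(X|Y=0) = (1/429, 175/429, 23/39) → H(X|Y=0) = 0.99738
  Y=1: P(Y=1) = 0.242, P(X|Y=1) = (93/121, 27/242, 29/242) → H(X|Y=1) = 1.01164
  Y=2: P(Y=2) = 0.329, P(X|Y=2) = (24/329, 29/47, 102/329) → H(X|Y=2) = 1.22915
H(X|Y) = 0.429·0.99738 + 0.242·1.01164 + 0.329·1.22915 = 1.0771 bits

I(X;Y) = H(X) - H(X|Y) = 1.5320 - 1.0771 = 0.4549 bits

Cross-check via I(X;Y) = H(X) + H(Y) - H(X,Y): computing H(Y) from the column sums and H(X,Y) from the 9 cells in the same way gives H(Y) = 1.5468 bits and H(X,Y) = 2.6239 bits, so
I(X;Y) = 1.5320 + 1.5468 - 2.6239 = 0.4549 bits ✓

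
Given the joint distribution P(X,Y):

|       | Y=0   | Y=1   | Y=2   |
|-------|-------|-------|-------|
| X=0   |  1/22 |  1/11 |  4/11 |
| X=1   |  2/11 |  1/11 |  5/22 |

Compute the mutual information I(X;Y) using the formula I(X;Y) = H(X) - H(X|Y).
0.0861 bits

I(X;Y) = H(X) - H(X|Y)

Marginal of X (row sums):
  P(X=0) = 1/22 + 1/11 + 4/11 = 1/2
  P(X=1) = 2/11 + 1/11 + 5/22 = 1/2
H(X) = -[(1/2)·log₂(1/2) + (1/2)·log₂(1/2)]
  = 0.5000 + 0.5000 = 1.0000 bits

Marginal of Y (column sums):
  P(Y=0) = 1/22 + 2/11 = 5/22
  P(Y=1) = 1/11 + 1/11 = 2/11
  P(Y=2) = 4/11 + 5/22 = 13/22
H(X|Y) = Σ_y P(y)·H(X|Y=y):
  Y=0: P(Y=0) = 5/22, P(X|Y=0) = (1/5, 4/5) → H(X|Y=0) = 0.7219
  Y=1: P(Y=1) = 2/11, P(X|Y=1) = (1/2, 1/2) → H(X|Y=1) = 1.0000
  Y=2: P(Y=2) = 13/22, P(X|Y=2) = (8/13, 5/13) → H(X|Y=2) = 0.9612
H(X|Y) = (5/22)·0.7219 + (2/11)·1.0000 + (13/22)·0.9612 = 0.9139 bits

I(X;Y) = H(X) - H(X|Y) = 1.0000 - 0.9139 = 0.0861 bits

Cross-check via I(X;Y) = H(X) + H(Y) - H(X,Y): computing H(Y) from the column sums and H(X,Y) from the 6 cells in the same way gives H(Y) = 1.3815 bits and H(X,Y) = 2.2954 bits, so
I(X;Y) = 1.0000 + 1.3815 - 2.2954 = 0.0861 bits ✓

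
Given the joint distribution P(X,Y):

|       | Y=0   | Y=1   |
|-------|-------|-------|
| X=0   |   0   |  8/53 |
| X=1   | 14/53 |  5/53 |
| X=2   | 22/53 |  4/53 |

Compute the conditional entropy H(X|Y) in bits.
1.1431 bits

H(X|Y) = H(X,Y) - H(Y)

H(X,Y) = -Σ_{x,y} P(x,y) log₂ P(x,y). Per-cell terms -P(x,y)·log₂P(x,y):
  X=0: 0.0000, 0.4118
  X=1: 0.5073, 0.3213
  X=2: 0.5265, 0.2814
  (cells with P = 0 contribute 0)
Sum of the 6 terms: H(X,Y) = 2.0483 bits

Marginal of Y (column sums):
  P(Y=0) = 0 + 14/53 + 22/53 = 36/53
  P(Y=1) = 8/53 + 5/53 + 4/53 = 17/53
H(Y) = -[(36/53)·log₂(36/53) + (17/53)·log₂(17/53)]
  = 0.3790 + 0.5262 = 0.9052 bits

H(X|Y) = H(X,Y) - H(Y) = 2.0483 - 0.9052 = 1.1431 bits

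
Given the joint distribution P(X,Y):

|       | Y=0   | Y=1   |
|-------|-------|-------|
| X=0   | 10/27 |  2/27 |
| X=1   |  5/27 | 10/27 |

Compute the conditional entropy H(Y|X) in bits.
0.7991 bits

H(Y|X) = H(X,Y) - H(X)

H(X,Y) = -Σ_{x,y} P(x,y) log₂ P(x,y). Per-cell terms -P(x,y)·log₂P(x,y):
  X=0: 0.530726, 0.278140
  X=1: 0.450548, 0.530726
Sum of the 4 terms: H(X,Y) = 1.79014 bits

Marginal of X (row sums):
  P(X=0) = 10/27 + 2/27 = 4/9
  P(X=1) = 5/27 + 10/27 = 5/9
H(X) = -[(4/9)·log₂(4/9) + (5/9)·log₂(5/9)]
  = 0.519967 + 0.471109 = 0.99108 bits

H(Y|X) = H(X,Y) - H(X) = 1.79014 - 0.99108 = 0.7991 bits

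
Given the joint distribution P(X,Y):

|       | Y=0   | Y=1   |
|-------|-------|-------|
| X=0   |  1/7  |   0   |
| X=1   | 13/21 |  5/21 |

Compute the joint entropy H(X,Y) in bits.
1.3223 bits

H(X,Y) = -Σ_{x,y} P(x,y) log₂ P(x,y). Per-cell terms -P(x,y)·log₂P(x,y):
  X=0: 0.4011, 0.0000
  X=1: 0.4283, 0.4929
  (cells with P = 0 contribute 0)
Sum of the 4 terms: H(X,Y) = 1.3223 bits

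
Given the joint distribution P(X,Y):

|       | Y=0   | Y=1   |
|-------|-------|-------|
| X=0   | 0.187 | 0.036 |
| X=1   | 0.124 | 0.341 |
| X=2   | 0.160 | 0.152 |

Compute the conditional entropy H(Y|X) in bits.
0.8431 bits

H(Y|X) = H(X,Y) - H(X)

H(X,Y) = -Σ_{x,y} P(x,y) log₂ P(x,y). Per-cell terms -P(x,y)·log₂P(x,y):
  X=0: 0.45233, 0.17265
  X=1: 0.37344, 0.52929
  X=2: 0.42302, 0.41311
Sum of the 6 terms: H(X,Y) = 2.3638 bits

Marginal of X (row sums):
  P(X=0) = 0.187 + 0.036 = 0.223
  P(X=1) = 0.124 + 0.341 = 0.465
  P(X=2) = 0.160 + 0.152 = 0.312
H(X) = -[0.223·log₂(0.223) + 0.465·log₂(0.465) + 0.312·log₂(0.312)]
  = 0.48277 + 0.51368 + 0.52428 = 1.5207 bits

H(Y|X) = H(X,Y) - H(X) = 2.3638 - 1.5207 = 0.8431 bits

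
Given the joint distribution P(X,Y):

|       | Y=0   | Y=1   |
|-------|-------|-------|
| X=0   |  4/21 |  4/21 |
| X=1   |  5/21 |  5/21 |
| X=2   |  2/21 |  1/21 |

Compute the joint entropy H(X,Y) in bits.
2.4295 bits

H(X,Y) = -Σ_{x,y} P(x,y) log₂ P(x,y). Per-cell terms -P(x,y)·log₂P(x,y):
  X=0: 0.4557, 0.4557
  X=1: 0.4929, 0.4929
  X=2: 0.3231, 0.2092
Sum of the 6 terms: H(X,Y) = 2.4295 bits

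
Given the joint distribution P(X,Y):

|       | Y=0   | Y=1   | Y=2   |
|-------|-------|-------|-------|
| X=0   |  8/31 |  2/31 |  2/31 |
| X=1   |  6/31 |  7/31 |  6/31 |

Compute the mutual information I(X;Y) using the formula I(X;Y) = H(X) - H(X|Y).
0.0867 bits

I(X;Y) = H(X) - H(X|Y)

Marginal of X (row sums):
  P(X=0) = 8/31 + 2/31 + 2/31 = 12/31
  P(X=1) = 6/31 + 7/31 + 6/31 = 19/31
H(X) = -[(12/31)·log₂(12/31) + (19/31)·log₂(19/31)]
  = 0.53003 + 0.43287 = 0.96290 bits

Marginal of Y (column sums):
  P(Y=0) = 8/31 + 6/31 = 14/31
  P(Y=1) = 2/31 + 7/31 = 9/31
  P(Y=2) = 2/31 + 6/31 = 8/31
H(X|Y) = Σ_y P(y)·H(X|Y=y):
  Y=0: P(Y=0) = 14/31, P(X|Y=0) = (4/7, 3/7) → H(X|Y=0) = 0.98523
  Y=1: P(Y=1) = 9/31, P(X|Y=1) = (2/9, 7/9) → H(X|Y=1) = 0.76420
  Y=2: P(Y=2) = 8/31, P(X|Y=2) = (1/4, 3/4) → H(X|Y=2) = 0.81128
H(X|Y) = (14/31)·0.98523 + (9/31)·0.76420 + (8/31)·0.81128 = 0.87617 bits

I(X;Y) = H(X) - H(X|Y) = 0.96290 - 0.87617 = 0.0867 bits

Cross-check via I(X;Y) = H(X) + H(Y) - H(X,Y): computing H(Y) from the column sums and H(X,Y) from the 6 cells in the same way gives H(Y) = 1.54025 bits and H(X,Y) = 2.41642 bits, so
I(X;Y) = 0.96290 + 1.54025 - 2.41642 = 0.0867 bits ✓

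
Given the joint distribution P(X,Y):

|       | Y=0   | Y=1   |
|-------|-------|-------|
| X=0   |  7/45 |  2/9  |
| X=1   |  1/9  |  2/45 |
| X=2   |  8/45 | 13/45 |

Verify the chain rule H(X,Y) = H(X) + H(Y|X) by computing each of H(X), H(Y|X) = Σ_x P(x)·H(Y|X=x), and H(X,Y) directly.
H(X) = 1.4613 bits, H(Y|X) = 0.9509 bits, H(X,Y) = 2.4122 bits

Marginal of X (row sums):
  P(X=0) = 7/45 + 2/9 = 17/45
  P(X=1) = 1/9 + 2/45 = 7/45
  P(X=2) = 8/45 + 13/45 = 7/15
H(X) = -[(17/45)·log₂(17/45) + (7/45)·log₂(7/45) + (7/15)·log₂(7/15)]
  = 0.53055 + 0.41759 + 0.51312 = 1.4613 bits

H(Y|X) = Σ_x P(x)·H(Y|X=x):
  X=0: P(X=0) = 17/45, P(Y|X=0) = (7/17, 10/17) → H(Y|X=0) = 0.97742
  X=1: P(X=1) = 7/45, P(Y|X=1) = (5/7, 2/7) → H(Y|X=1) = 0.86312
  X=2: P(X=2) = 7/15, P(Y|X=2) = (8/21, 13/21) → H(Y|X=2) = 0.95871
H(Y|X) = (17/45)·0.97742 + (7/45)·0.86312 + (7/15)·0.95871 = 0.9509 bits

H(X,Y) = -Σ_{x,y} P(x,y) log₂ P(x,y). Per-cell terms -P(x,y)·log₂P(x,y):
  X=0: 0.41759, 0.48221
  X=1: 0.35221, 0.19964
  X=2: 0.44300, 0.51752
Sum of the 6 terms: H(X,Y) = 2.4122 bits

Chain rule check:
  H(X) + H(Y|X) = 1.4613 + 0.9509 = 2.4122 bits
  H(X,Y) = 2.4122 bits
✓ Chain rule verified.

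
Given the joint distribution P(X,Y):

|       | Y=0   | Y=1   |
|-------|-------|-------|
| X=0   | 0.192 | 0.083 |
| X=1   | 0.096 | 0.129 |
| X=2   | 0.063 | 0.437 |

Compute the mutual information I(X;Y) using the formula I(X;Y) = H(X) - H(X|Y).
0.1973 bits

I(X;Y) = H(X) - H(X|Y)

Marginal of X (row sums):
  P(X=0) = 0.192 + 0.083 = 0.275
  P(X=1) = 0.096 + 0.129 = 0.225
  P(X=2) = 0.063 + 0.437 = 0.500
H(X) = -[0.275·log₂(0.275) + 0.225·log₂(0.225) + 0.500·log₂(0.500)]
  = 0.51219 + 0.48420 + 0.50000 = 1.49639 bits

Marginal of Y (column sums):
  P(Y=0) = 0.192 + 0.096 + 0.063 = 0.351
  P(Y=1) = 0.083 + 0.129 + 0.437 = 0.649
H(X|Y) = Σ_y P(y)·H(X|Y=y):
  Y=0: P(Y=0) = 0.351, P(X|Y=0) = (64/117, 32/117, 7/39) → H(X|Y=0) = 1.43243
  Y=1: P(Y=1) = 0.649, P(X|Y=1) = (83/649, 129/649, 437/649) → H(X|Y=1) = 1.22695
H(X|Y) = 0.351·1.43243 + 0.649·1.22695 = 1.29907 bits

I(X;Y) = H(X) - H(X|Y) = 1.49639 - 1.29907 = 0.1973 bits

Cross-check via I(X;Y) = H(X) + H(Y) - H(X,Y): computing H(Y) from the column sums and H(X,Y) from the 6 cells in the same way gives H(Y) = 0.93496 bits and H(X,Y) = 2.23403 bits, so
I(X;Y) = 1.49639 + 0.93496 - 2.23403 = 0.1973 bits ✓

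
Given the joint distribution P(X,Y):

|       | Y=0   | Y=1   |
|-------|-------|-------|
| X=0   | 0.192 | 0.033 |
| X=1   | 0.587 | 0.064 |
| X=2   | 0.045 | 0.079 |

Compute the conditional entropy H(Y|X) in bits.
0.5543 bits

H(Y|X) = H(X,Y) - H(X)

H(X,Y) = -Σ_{x,y} P(x,y) log₂ P(x,y). Per-cell terms -P(x,y)·log₂P(x,y):
  X=0: 0.45712, 0.16241
  X=1: 0.45115, 0.25381
  X=2: 0.20133, 0.28930
Sum of the 6 terms: H(X,Y) = 1.8151 bits

Marginal of X (row sums):
  P(X=0) = 0.192 + 0.033 = 0.225
  P(X=1) = 0.587 + 0.064 = 0.651
  P(X=2) = 0.045 + 0.079 = 0.124
H(X) = -[0.225·log₂(0.225) + 0.651·log₂(0.651) + 0.124·log₂(0.124)]
  = 0.48420 + 0.40315 + 0.37344 = 1.2608 bits

H(Y|X) = H(X,Y) - H(X) = 1.8151 - 1.2608 = 0.5543 bits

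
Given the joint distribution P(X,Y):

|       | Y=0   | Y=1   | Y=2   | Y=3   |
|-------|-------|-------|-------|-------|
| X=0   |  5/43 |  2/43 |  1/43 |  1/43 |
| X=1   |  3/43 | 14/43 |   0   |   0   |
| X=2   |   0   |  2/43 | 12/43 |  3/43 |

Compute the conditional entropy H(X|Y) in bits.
0.7842 bits

H(X|Y) = H(X,Y) - H(Y)

H(X,Y) = -Σ_{x,y} P(x,y) log₂ P(x,y). Per-cell terms -P(x,y)·log₂P(x,y):
  X=0: 0.36097, 0.20587, 0.12619, 0.12619
  X=1: 0.26800, 0.52709, 0.00000, 0.00000
  X=2: 0.00000, 0.20587, 0.51385, 0.26800
  (cells with P = 0 contribute 0)
Sum of the 12 terms: H(X,Y) = 2.6020 bits

Marginal of Y (column sums):
  P(Y=0) = 5/43 + 3/43 + 0 = 8/43
  P(Y=1) = 2/43 + 14/43 + 2/43 = 18/43
  P(Y=2) = 1/43 + 0 + 12/43 = 13/43
  P(Y=3) = 1/43 + 0 + 3/43 = 4/43
H(Y) = -[(8/43)·log₂(8/43) + (18/43)·log₂(18/43) + (13/43)·log₂(13/43) + (4/43)·log₂(4/43)]
  = 0.45140 + 0.52591 + 0.52176 + 0.31872 = 1.8178 bits

H(X|Y) = H(X,Y) - H(Y) = 2.6020 - 1.8178 = 0.7842 bits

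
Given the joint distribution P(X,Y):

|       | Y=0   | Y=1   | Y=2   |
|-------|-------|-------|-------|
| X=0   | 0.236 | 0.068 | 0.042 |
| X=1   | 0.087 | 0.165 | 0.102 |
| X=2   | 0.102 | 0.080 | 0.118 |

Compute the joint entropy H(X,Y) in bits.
3.0100 bits

H(X,Y) = -Σ_{x,y} P(x,y) log₂ P(x,y). Per-cell terms -P(x,y)·log₂P(x,y):
  X=0: 0.49162, 0.26373, 0.19209
  X=1: 0.30649, 0.42891, 0.33592
  X=2: 0.33592, 0.29151, 0.36381
Sum of the 9 terms: H(X,Y) = 3.0100 bits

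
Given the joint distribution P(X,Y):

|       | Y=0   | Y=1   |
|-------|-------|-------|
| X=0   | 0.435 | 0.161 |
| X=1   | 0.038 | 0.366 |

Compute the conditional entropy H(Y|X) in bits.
0.6834 bits

H(Y|X) = H(X,Y) - H(X)

H(X,Y) = -Σ_{x,y} P(x,y) log₂ P(x,y). Per-cell terms -P(x,y)·log₂P(x,y):
  X=0: 0.52240, 0.42421
  X=1: 0.17928, 0.53073
Sum of the 4 terms: H(X,Y) = 1.6566 bits

Marginal of X (row sums):
  P(X=0) = 0.435 + 0.161 = 0.596
  P(X=1) = 0.038 + 0.366 = 0.404
H(X) = -[0.596·log₂(0.596) + 0.404·log₂(0.404)]
  = 0.44498 + 0.52826 = 0.9732 bits

H(Y|X) = H(X,Y) - H(X) = 1.6566 - 0.9732 = 0.6834 bits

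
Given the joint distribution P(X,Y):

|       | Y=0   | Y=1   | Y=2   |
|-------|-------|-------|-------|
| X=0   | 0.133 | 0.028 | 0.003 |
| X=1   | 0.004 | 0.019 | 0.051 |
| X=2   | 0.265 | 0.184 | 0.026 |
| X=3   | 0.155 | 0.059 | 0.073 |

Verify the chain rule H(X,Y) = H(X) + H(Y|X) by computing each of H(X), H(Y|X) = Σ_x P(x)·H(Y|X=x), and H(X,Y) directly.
H(X) = 1.7327 bits, H(Y|X) = 1.2109 bits, H(X,Y) = 2.9436 bits

Marginal of X (row sums):
  P(X=0) = 0.133 + 0.028 + 0.003 = 0.164
  P(X=1) = 0.004 + 0.019 + 0.051 = 0.074
  P(X=2) = 0.265 + 0.184 + 0.026 = 0.475
  P(X=3) = 0.155 + 0.059 + 0.073 = 0.287
H(X) = -[0.164·log₂(0.164) + 0.074·log₂(0.074) + 0.475·log₂(0.475) + 0.287·log₂(0.287)]
  = 0.42775 + 0.27797 + 0.51015 + 0.51685 = 1.7327 bits

H(Y|X) = Σ_x P(x)·H(Y|X=x):
  X=0: P(X=0) = 0.164, P(Y|X=0) = (133/164, 7/41, 3/164) → H(Y|X=0) = 0.78613
  X=1: P(X=1) = 0.074, P(Y|X=1) = (2/37, 19/74, 51/74) → H(Y|X=1) = 1.10129
  X=2: P(X=2) = 0.475, P(Y|X=2) = (53/95, 184/475, 26/475) → H(Y|X=2) = 1.22914
  X=3: P(X=3) = 0.287, P(Y|X=3) = (155/287, 59/287, 73/287) → H(Y|X=3) = 1.45155
H(Y|X) = 0.164·0.78613 + 0.074·1.10129 + 0.475·1.22914 + 0.287·1.45155 = 1.2109 bits

H(X,Y) = -Σ_{x,y} P(x,y) log₂ P(x,y). Per-cell terms -P(x,y)·log₂P(x,y):
  X=0: 0.38710, 0.14444, 0.02514
  X=1: 0.03186, 0.10864, 0.21896
  X=2: 0.50772, 0.44937, 0.13690
  X=3: 0.41690, 0.24091, 0.27565
Sum of the 12 terms: H(X,Y) = 2.9436 bits

Chain rule check:
  H(X) + H(Y|X) = 1.7327 + 1.2109 = 2.9436 bits
  H(X,Y) = 2.9436 bits
✓ Chain rule verified.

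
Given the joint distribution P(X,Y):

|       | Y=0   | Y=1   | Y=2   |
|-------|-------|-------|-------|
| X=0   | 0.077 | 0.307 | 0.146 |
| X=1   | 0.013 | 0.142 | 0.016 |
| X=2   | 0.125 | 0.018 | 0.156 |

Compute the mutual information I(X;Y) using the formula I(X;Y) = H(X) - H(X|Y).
0.2700 bits

I(X;Y) = H(X) - H(X|Y)

Marginal of X (row sums):
  P(X=0) = 0.077 + 0.307 + 0.146 = 0.530
  P(X=1) = 0.013 + 0.142 + 0.016 = 0.171
  P(X=2) = 0.125 + 0.018 + 0.156 = 0.299
H(X) = -[0.530·log₂(0.530) + 0.171·log₂(0.171) + 0.299·log₂(0.299)]
  = 0.48545 + 0.43570 + 0.52079 = 1.44194 bits

Marginal of Y (column sums):
  P(Y=0) = 0.077 + 0.013 + 0.125 = 0.215
  P(Y=1) = 0.307 + 0.142 + 0.018 = 0.467
  P(Y=2) = 0.146 + 0.016 + 0.156 = 0.318
H(X|Y) = Σ_y P(y)·H(X|Y=y):
  Y=0: P(Y=0) = 0.215, P(X|Y=0) = (77/215, 13/215, 25/43) → H(X|Y=0) = 1.23019
  Y=1: P(Y=1) = 0.467, P(X|Y=1) = (307/467, 142/467, 18/467) → H(X|Y=1) = 1.10114
  Y=2: P(Y=2) = 0.318, P(X|Y=2) = (73/159, 8/159, 26/53) → H(X|Y=2) = 1.23667
H(X|Y) = 0.215·1.23019 + 0.467·1.10114 + 0.318·1.23667 = 1.17198 bits

I(X;Y) = H(X) - H(X|Y) = 1.44194 - 1.17198 = 0.2700 bits

Cross-check via I(X;Y) = H(X) + H(Y) - H(X,Y): computing H(Y) from the column sums and H(X,Y) from the 9 cells in the same way gives H(Y) = 1.51541 bits and H(X,Y) = 2.68739 bits, so
I(X;Y) = 1.44194 + 1.51541 - 2.68739 = 0.2700 bits ✓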